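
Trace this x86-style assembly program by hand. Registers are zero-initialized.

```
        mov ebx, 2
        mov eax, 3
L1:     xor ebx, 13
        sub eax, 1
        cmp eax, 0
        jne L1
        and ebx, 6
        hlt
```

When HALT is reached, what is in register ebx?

mov ebx, 2 → ebx=2
mov eax, 3 → eax=3
xor ebx, 13 → ebx=2^13=15
sub eax, 1 → eax=3-1=2
cmp eax, 0  (cmp 2,0)
jne L1: taken
xor ebx, 13 → ebx=15^13=2
sub eax, 1 → eax=2-1=1
cmp eax, 0  (cmp 1,0)
jne L1: taken
xor ebx, 13 → ebx=2^13=15
sub eax, 1 → eax=1-1=0
cmp eax, 0  (cmp 0,0)
jne L1: not taken
and ebx, 6 → ebx=15&6=6
halt.

6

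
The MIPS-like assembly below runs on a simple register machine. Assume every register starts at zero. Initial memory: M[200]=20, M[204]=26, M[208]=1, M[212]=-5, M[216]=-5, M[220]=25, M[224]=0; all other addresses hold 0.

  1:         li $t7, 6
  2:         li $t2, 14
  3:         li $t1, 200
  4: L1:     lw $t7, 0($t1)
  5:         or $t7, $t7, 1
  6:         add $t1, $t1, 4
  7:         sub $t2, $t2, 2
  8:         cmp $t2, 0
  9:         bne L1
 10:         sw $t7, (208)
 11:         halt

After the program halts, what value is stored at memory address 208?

$t7=6
$t2=14
$t1=200
$t7=M[200]=20
$t7=20|1=21
$t1=200+4=204
$t2=14-2=12
cmp $t2, 0  (cmp 12,0)
bne L1: taken
$t7=M[204]=26
$t7=26|1=27
$t1=204+4=208
$t2=12-2=10
cmp $t2, 0  (cmp 10,0)
bne L1: taken
$t7=M[208]=1
$t7=1|1=1
$t1=208+4=212
$t2=10-2=8
cmp $t2, 0  (cmp 8,0)
bne L1: taken
$t7=M[212]=-5
$t7=(-5)|1=-5
$t1=212+4=216
$t2=8-2=6
cmp $t2, 0  (cmp 6,0)
bne L1: taken
$t7=M[216]=-5
$t7=(-5)|1=-5
$t1=216+4=220
$t2=6-2=4
cmp $t2, 0  (cmp 4,0)
bne L1: taken
$t7=M[220]=25
$t7=25|1=25
$t1=220+4=224
$t2=4-2=2
cmp $t2, 0  (cmp 2,0)
bne L1: taken
$t7=M[224]=0
$t7=0|1=1
$t1=224+4=228
$t2=2-2=0
cmp $t2, 0  (cmp 0,0)
bne L1: not taken
sw $t7, (208) → M[208]=1
halt.

1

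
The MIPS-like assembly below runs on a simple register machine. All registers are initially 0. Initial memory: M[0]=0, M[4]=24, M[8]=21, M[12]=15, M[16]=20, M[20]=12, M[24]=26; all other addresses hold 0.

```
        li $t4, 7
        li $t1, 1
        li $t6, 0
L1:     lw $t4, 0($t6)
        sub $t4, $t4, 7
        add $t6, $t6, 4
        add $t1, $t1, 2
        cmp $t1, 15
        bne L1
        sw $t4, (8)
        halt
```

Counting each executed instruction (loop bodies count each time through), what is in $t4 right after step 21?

14

after li $t4, 7: $t4=7
after li $t1, 1: $t1=1
after li $t6, 0: $t6=0
after lw $t4, 0($t6): $t4=M[0]=0
after sub $t4, $t4, 7: $t4=0-7=-7
after add $t6, $t6, 4: $t6=0+4=4
after add $t1, $t1, 2: $t1=1+2=3
cmp $t1, 15  (cmp 3,15)
bne L1: taken
after lw $t4, 0($t6): $t4=M[4]=24
after sub $t4, $t4, 7: $t4=24-7=17
after add $t6, $t6, 4: $t6=4+4=8
after add $t1, $t1, 2: $t1=3+2=5
cmp $t1, 15  (cmp 5,15)
bne L1: taken
after lw $t4, 0($t6): $t4=M[8]=21
after sub $t4, $t4, 7: $t4=21-7=14
after add $t6, $t6, 4: $t6=8+4=12
after add $t1, $t1, 2: $t1=5+2=7
cmp $t1, 15  (cmp 7,15)
bne L1: taken
After step 21: $t4 = 14.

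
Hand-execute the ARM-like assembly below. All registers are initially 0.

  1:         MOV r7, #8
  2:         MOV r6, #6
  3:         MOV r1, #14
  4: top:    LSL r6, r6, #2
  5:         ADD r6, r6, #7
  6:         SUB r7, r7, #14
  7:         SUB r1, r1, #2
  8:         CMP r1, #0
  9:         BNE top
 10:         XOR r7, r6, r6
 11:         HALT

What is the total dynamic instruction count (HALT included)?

MOV r7, #8 → r7=8
MOV r6, #6 → r6=6
MOV r1, #14 → r1=14
LSL r6, r6, #2 → r6=6<<2=24
ADD r6, r6, #7 → r6=24+7=31
SUB r7, r7, #14 → r7=8-14=-6
SUB r1, r1, #2 → r1=14-2=12
CMP r1, #0  (cmp 12,0)
BNE top: taken
LSL r6, r6, #2 → r6=31<<2=124
ADD r6, r6, #7 → r6=124+7=131
SUB r7, r7, #14 → r7=(-6)-14=-20
SUB r1, r1, #2 → r1=12-2=10
CMP r1, #0  (cmp 10,0)
BNE top: taken
LSL r6, r6, #2 → r6=131<<2=524
ADD r6, r6, #7 → r6=524+7=531
SUB r7, r7, #14 → r7=(-20)-14=-34
SUB r1, r1, #2 → r1=10-2=8
CMP r1, #0  (cmp 8,0)
BNE top: taken
LSL r6, r6, #2 → r6=531<<2=2124
ADD r6, r6, #7 → r6=2124+7=2131
SUB r7, r7, #14 → r7=(-34)-14=-48
SUB r1, r1, #2 → r1=8-2=6
CMP r1, #0  (cmp 6,0)
BNE top: taken
LSL r6, r6, #2 → r6=2131<<2=8524
ADD r6, r6, #7 → r6=8524+7=8531
SUB r7, r7, #14 → r7=(-48)-14=-62
SUB r1, r1, #2 → r1=6-2=4
CMP r1, #0  (cmp 4,0)
BNE top: taken
LSL r6, r6, #2 → r6=8531<<2=34124
ADD r6, r6, #7 → r6=34124+7=34131
SUB r7, r7, #14 → r7=(-62)-14=-76
SUB r1, r1, #2 → r1=4-2=2
CMP r1, #0  (cmp 2,0)
BNE top: taken
LSL r6, r6, #2 → r6=34131<<2=136524
ADD r6, r6, #7 → r6=136524+7=136531
SUB r7, r7, #14 → r7=(-76)-14=-90
SUB r1, r1, #2 → r1=2-2=0
CMP r1, #0  (cmp 0,0)
BNE top: not taken
XOR r7, r6, r6 → r7=136531^136531=0
halt.
Total executed instructions: 47.

47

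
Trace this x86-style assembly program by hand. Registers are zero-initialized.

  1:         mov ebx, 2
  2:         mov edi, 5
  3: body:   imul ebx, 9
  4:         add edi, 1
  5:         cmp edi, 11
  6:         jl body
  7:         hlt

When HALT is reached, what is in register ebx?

ebx=2
edi=5
ebx=2*9=18
edi=5+1=6
cmp edi, 11  (cmp 6,11)
jl body: taken
ebx=18*9=162
edi=6+1=7
cmp edi, 11  (cmp 7,11)
jl body: taken
ebx=162*9=1458
edi=7+1=8
cmp edi, 11  (cmp 8,11)
jl body: taken
ebx=1458*9=13122
edi=8+1=9
cmp edi, 11  (cmp 9,11)
jl body: taken
ebx=13122*9=118098
edi=9+1=10
cmp edi, 11  (cmp 10,11)
jl body: taken
ebx=118098*9=1062882
edi=10+1=11
cmp edi, 11  (cmp 11,11)
jl body: not taken
halt.

1062882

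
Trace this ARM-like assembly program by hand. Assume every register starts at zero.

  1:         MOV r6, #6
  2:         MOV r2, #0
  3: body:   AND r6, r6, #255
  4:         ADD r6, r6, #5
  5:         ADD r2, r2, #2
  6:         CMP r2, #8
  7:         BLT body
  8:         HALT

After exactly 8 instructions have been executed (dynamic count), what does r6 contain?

11

r6=6
r2=0
r6=6&255=6
r6=6+5=11
r2=0+2=2
CMP r2, #8  (cmp 2,8)
BLT body: taken
r6=11&255=11
After step 8: r6 = 11.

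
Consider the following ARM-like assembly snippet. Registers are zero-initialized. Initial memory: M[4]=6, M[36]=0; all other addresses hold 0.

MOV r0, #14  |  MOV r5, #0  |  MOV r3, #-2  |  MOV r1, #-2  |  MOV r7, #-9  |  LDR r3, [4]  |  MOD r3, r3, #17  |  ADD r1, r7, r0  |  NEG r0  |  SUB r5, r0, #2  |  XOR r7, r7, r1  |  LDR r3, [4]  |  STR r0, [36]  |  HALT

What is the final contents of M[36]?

-14

MOV r0, #14 → r0=14
MOV r5, #0 → r5=0
MOV r3, #-2 → r3=-2
MOV r1, #-2 → r1=-2
MOV r7, #-9 → r7=-9
LDR r3, [4] → r3=M[4]=6
MOD r3, r3, #17 → r3=6%17=6
ADD r1, r7, r0 → r1=(-9)+14=5
NEG r0 → r0=-(14)=-14
SUB r5, r0, #2 → r5=(-14)-2=-16
XOR r7, r7, r1 → r7=(-9)^5=-14
LDR r3, [4] → r3=M[4]=6
STR r0, [36] → M[36]=-14
halt.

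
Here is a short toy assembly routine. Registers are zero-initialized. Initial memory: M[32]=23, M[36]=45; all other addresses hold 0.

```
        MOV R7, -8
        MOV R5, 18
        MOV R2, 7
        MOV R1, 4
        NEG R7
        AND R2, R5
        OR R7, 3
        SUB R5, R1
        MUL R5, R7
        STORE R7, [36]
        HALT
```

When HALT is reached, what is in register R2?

after MOV R7, -8: R7=-8
after MOV R5, 18: R5=18
after MOV R2, 7: R2=7
after MOV R1, 4: R1=4
after NEG R7: R7=-(-8)=8
after AND R2, R5: R2=7&18=2
after OR R7, 3: R7=8|3=11
after SUB R5, R1: R5=18-4=14
after MUL R5, R7: R5=14*11=154
STORE R7, [36] → M[36]=11
halt.

2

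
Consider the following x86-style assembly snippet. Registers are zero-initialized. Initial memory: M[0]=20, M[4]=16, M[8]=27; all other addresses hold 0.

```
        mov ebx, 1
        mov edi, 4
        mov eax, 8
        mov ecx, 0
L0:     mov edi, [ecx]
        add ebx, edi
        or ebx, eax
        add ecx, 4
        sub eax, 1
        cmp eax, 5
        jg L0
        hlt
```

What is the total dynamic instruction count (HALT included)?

26

ebx=1
edi=4
eax=8
ecx=0
edi=M[0]=20
ebx=1+20=21
ebx=21|8=29
ecx=0+4=4
eax=8-1=7
cmp eax, 5  (cmp 7,5)
jg L0: taken
edi=M[4]=16
ebx=29+16=45
ebx=45|7=47
ecx=4+4=8
eax=7-1=6
cmp eax, 5  (cmp 6,5)
jg L0: taken
edi=M[8]=27
ebx=47+27=74
ebx=74|6=78
ecx=8+4=12
eax=6-1=5
cmp eax, 5  (cmp 5,5)
jg L0: not taken
halt.
Total executed instructions: 26.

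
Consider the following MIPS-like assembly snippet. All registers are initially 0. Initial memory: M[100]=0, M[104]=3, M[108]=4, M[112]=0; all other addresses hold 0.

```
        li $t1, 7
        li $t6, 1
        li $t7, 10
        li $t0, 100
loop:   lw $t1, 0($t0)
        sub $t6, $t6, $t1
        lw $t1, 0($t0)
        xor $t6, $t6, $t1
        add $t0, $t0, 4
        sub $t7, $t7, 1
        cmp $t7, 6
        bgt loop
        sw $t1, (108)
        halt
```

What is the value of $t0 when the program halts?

116

$t1=7
$t6=1
$t7=10
$t0=100
$t1=M[100]=0
$t6=1-0=1
$t1=M[100]=0
$t6=1^0=1
$t0=100+4=104
$t7=10-1=9
cmp $t7, 6  (cmp 9,6)
bgt loop: taken
$t1=M[104]=3
$t6=1-3=-2
$t1=M[104]=3
$t6=(-2)^3=-3
$t0=104+4=108
$t7=9-1=8
cmp $t7, 6  (cmp 8,6)
bgt loop: taken
$t1=M[108]=4
$t6=(-3)-4=-7
$t1=M[108]=4
$t6=(-7)^4=-3
$t0=108+4=112
$t7=8-1=7
cmp $t7, 6  (cmp 7,6)
bgt loop: taken
$t1=M[112]=0
$t6=(-3)-0=-3
$t1=M[112]=0
$t6=(-3)^0=-3
$t0=112+4=116
$t7=7-1=6
cmp $t7, 6  (cmp 6,6)
bgt loop: not taken
sw $t1, (108) → M[108]=0
halt.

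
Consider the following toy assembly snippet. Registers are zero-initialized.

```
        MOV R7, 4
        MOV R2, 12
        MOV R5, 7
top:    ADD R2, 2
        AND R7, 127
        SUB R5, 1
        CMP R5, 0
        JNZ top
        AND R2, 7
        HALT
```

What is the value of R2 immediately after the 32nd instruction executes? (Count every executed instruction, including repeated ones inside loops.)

R7=4
R2=12
R5=7
R2=12+2=14
R7=4&127=4
R5=7-1=6
CMP R5, 0  (cmp 6,0)
JNZ top: taken
R2=14+2=16
R7=4&127=4
R5=6-1=5
CMP R5, 0  (cmp 5,0)
JNZ top: taken
R2=16+2=18
R7=4&127=4
R5=5-1=4
CMP R5, 0  (cmp 4,0)
JNZ top: taken
R2=18+2=20
R7=4&127=4
R5=4-1=3
CMP R5, 0  (cmp 3,0)
JNZ top: taken
R2=20+2=22
R7=4&127=4
R5=3-1=2
CMP R5, 0  (cmp 2,0)
JNZ top: taken
R2=22+2=24
R7=4&127=4
R5=2-1=1
CMP R5, 0  (cmp 1,0)
After step 32: R2 = 24.

24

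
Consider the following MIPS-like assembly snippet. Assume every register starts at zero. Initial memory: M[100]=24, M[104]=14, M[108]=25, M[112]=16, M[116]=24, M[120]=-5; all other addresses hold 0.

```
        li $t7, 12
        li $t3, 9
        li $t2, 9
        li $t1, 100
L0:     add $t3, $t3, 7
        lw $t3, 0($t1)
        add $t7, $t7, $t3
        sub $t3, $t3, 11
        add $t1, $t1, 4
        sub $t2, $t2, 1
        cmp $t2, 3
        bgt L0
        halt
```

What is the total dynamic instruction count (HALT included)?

li $t7, 12 → $t7=12
li $t3, 9 → $t3=9
li $t2, 9 → $t2=9
li $t1, 100 → $t1=100
add $t3, $t3, 7 → $t3=9+7=16
lw $t3, 0($t1) → $t3=M[100]=24
add $t7, $t7, $t3 → $t7=12+24=36
sub $t3, $t3, 11 → $t3=24-11=13
add $t1, $t1, 4 → $t1=100+4=104
sub $t2, $t2, 1 → $t2=9-1=8
cmp $t2, 3  (cmp 8,3)
bgt L0: taken
add $t3, $t3, 7 → $t3=13+7=20
lw $t3, 0($t1) → $t3=M[104]=14
add $t7, $t7, $t3 → $t7=36+14=50
sub $t3, $t3, 11 → $t3=14-11=3
add $t1, $t1, 4 → $t1=104+4=108
sub $t2, $t2, 1 → $t2=8-1=7
cmp $t2, 3  (cmp 7,3)
bgt L0: taken
add $t3, $t3, 7 → $t3=3+7=10
lw $t3, 0($t1) → $t3=M[108]=25
add $t7, $t7, $t3 → $t7=50+25=75
sub $t3, $t3, 11 → $t3=25-11=14
add $t1, $t1, 4 → $t1=108+4=112
sub $t2, $t2, 1 → $t2=7-1=6
cmp $t2, 3  (cmp 6,3)
bgt L0: taken
add $t3, $t3, 7 → $t3=14+7=21
lw $t3, 0($t1) → $t3=M[112]=16
add $t7, $t7, $t3 → $t7=75+16=91
sub $t3, $t3, 11 → $t3=16-11=5
add $t1, $t1, 4 → $t1=112+4=116
sub $t2, $t2, 1 → $t2=6-1=5
cmp $t2, 3  (cmp 5,3)
bgt L0: taken
add $t3, $t3, 7 → $t3=5+7=12
lw $t3, 0($t1) → $t3=M[116]=24
add $t7, $t7, $t3 → $t7=91+24=115
sub $t3, $t3, 11 → $t3=24-11=13
add $t1, $t1, 4 → $t1=116+4=120
sub $t2, $t2, 1 → $t2=5-1=4
cmp $t2, 3  (cmp 4,3)
bgt L0: taken
add $t3, $t3, 7 → $t3=13+7=20
lw $t3, 0($t1) → $t3=M[120]=-5
add $t7, $t7, $t3 → $t7=115+(-5)=110
sub $t3, $t3, 11 → $t3=(-5)-11=-16
add $t1, $t1, 4 → $t1=120+4=124
sub $t2, $t2, 1 → $t2=4-1=3
cmp $t2, 3  (cmp 3,3)
bgt L0: not taken
halt.
Total executed instructions: 53.

53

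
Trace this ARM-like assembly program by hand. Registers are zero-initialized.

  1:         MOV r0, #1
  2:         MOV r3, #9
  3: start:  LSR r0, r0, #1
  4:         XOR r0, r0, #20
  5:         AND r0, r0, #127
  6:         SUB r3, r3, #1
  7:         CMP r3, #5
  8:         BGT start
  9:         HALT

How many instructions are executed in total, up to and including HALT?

27

after MOV r0, #1: r0=1
after MOV r3, #9: r3=9
after LSR r0, r0, #1: r0=1>>1=0
after XOR r0, r0, #20: r0=0^20=20
after AND r0, r0, #127: r0=20&127=20
after SUB r3, r3, #1: r3=9-1=8
CMP r3, #5  (cmp 8,5)
BGT start: taken
after LSR r0, r0, #1: r0=20>>1=10
after XOR r0, r0, #20: r0=10^20=30
after AND r0, r0, #127: r0=30&127=30
after SUB r3, r3, #1: r3=8-1=7
CMP r3, #5  (cmp 7,5)
BGT start: taken
after LSR r0, r0, #1: r0=30>>1=15
after XOR r0, r0, #20: r0=15^20=27
after AND r0, r0, #127: r0=27&127=27
after SUB r3, r3, #1: r3=7-1=6
CMP r3, #5  (cmp 6,5)
BGT start: taken
after LSR r0, r0, #1: r0=27>>1=13
after XOR r0, r0, #20: r0=13^20=25
after AND r0, r0, #127: r0=25&127=25
after SUB r3, r3, #1: r3=6-1=5
CMP r3, #5  (cmp 5,5)
BGT start: not taken
halt.
Total executed instructions: 27.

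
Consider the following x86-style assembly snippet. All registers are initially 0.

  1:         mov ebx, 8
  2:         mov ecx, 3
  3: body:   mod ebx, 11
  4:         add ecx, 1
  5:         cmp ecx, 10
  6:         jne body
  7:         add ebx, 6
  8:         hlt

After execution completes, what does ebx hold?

ebx=8
ecx=3
ebx=8%11=8
ecx=3+1=4
cmp ecx, 10  (cmp 4,10)
jne body: taken
ebx=8%11=8
ecx=4+1=5
cmp ecx, 10  (cmp 5,10)
jne body: taken
ebx=8%11=8
ecx=5+1=6
cmp ecx, 10  (cmp 6,10)
jne body: taken
ebx=8%11=8
ecx=6+1=7
cmp ecx, 10  (cmp 7,10)
jne body: taken
ebx=8%11=8
ecx=7+1=8
cmp ecx, 10  (cmp 8,10)
jne body: taken
ebx=8%11=8
ecx=8+1=9
cmp ecx, 10  (cmp 9,10)
jne body: taken
ebx=8%11=8
ecx=9+1=10
cmp ecx, 10  (cmp 10,10)
jne body: not taken
ebx=8+6=14
halt.

14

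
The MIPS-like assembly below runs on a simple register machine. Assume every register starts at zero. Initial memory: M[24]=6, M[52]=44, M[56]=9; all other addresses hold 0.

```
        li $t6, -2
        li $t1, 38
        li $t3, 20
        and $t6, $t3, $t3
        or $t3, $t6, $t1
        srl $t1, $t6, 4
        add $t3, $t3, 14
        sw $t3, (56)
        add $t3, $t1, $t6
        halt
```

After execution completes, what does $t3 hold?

21

li $t6, -2 → $t6=-2
li $t1, 38 → $t1=38
li $t3, 20 → $t3=20
and $t6, $t3, $t3 → $t6=20&20=20
or $t3, $t6, $t1 → $t3=20|38=54
srl $t1, $t6, 4 → $t1=20>>4=1
add $t3, $t3, 14 → $t3=54+14=68
sw $t3, (56) → M[56]=68
add $t3, $t1, $t6 → $t3=1+20=21
halt.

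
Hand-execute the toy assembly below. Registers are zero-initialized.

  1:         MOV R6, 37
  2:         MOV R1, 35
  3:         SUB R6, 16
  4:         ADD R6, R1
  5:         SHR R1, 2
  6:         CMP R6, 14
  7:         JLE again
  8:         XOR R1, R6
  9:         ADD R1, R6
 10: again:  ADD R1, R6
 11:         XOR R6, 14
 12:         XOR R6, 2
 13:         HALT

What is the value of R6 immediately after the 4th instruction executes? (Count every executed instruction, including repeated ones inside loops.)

MOV R6, 37 → R6=37
MOV R1, 35 → R1=35
SUB R6, 16 → R6=37-16=21
ADD R6, R1 → R6=21+35=56
After step 4: R6 = 56.

56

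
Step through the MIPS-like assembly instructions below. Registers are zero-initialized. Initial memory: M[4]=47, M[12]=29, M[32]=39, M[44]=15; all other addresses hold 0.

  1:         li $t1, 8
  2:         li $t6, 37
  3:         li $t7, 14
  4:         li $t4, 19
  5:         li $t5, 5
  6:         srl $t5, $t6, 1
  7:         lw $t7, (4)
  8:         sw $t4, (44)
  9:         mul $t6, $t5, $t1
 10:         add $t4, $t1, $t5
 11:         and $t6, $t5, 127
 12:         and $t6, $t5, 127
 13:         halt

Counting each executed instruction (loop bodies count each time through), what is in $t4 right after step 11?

$t1=8
$t6=37
$t7=14
$t4=19
$t5=5
$t5=37>>1=18
$t7=M[4]=47
sw $t4, (44) → M[44]=19
$t6=18*8=144
$t4=8+18=26
$t6=18&127=18
After step 11: $t4 = 26.

26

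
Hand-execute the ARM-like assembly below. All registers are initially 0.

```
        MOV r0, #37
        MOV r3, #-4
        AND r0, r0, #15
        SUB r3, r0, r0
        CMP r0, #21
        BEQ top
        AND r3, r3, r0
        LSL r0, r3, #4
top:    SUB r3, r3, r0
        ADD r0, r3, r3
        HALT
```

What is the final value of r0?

MOV r0, #37 → r0=37
MOV r3, #-4 → r3=-4
AND r0, r0, #15 → r0=37&15=5
SUB r3, r0, r0 → r3=5-5=0
CMP r0, #21  (cmp 5,21)
BEQ top: not taken
AND r3, r3, r0 → r3=0&5=0
LSL r0, r3, #4 → r0=0<<4=0
SUB r3, r3, r0 → r3=0-0=0
ADD r0, r3, r3 → r0=0+0=0
halt.

0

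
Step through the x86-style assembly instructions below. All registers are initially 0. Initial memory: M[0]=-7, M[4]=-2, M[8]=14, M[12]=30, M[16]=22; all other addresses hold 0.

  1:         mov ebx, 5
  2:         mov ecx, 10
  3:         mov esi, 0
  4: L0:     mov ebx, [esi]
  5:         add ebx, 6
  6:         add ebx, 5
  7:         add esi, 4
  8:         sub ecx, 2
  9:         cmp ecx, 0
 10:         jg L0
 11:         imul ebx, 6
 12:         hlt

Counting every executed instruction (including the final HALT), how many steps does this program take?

after mov ebx, 5: ebx=5
after mov ecx, 10: ecx=10
after mov esi, 0: esi=0
after mov ebx, [esi]: ebx=M[0]=-7
after add ebx, 6: ebx=(-7)+6=-1
after add ebx, 5: ebx=(-1)+5=4
after add esi, 4: esi=0+4=4
after sub ecx, 2: ecx=10-2=8
cmp ecx, 0  (cmp 8,0)
jg L0: taken
after mov ebx, [esi]: ebx=M[4]=-2
after add ebx, 6: ebx=(-2)+6=4
after add ebx, 5: ebx=4+5=9
after add esi, 4: esi=4+4=8
after sub ecx, 2: ecx=8-2=6
cmp ecx, 0  (cmp 6,0)
jg L0: taken
after mov ebx, [esi]: ebx=M[8]=14
after add ebx, 6: ebx=14+6=20
after add ebx, 5: ebx=20+5=25
after add esi, 4: esi=8+4=12
after sub ecx, 2: ecx=6-2=4
cmp ecx, 0  (cmp 4,0)
jg L0: taken
after mov ebx, [esi]: ebx=M[12]=30
after add ebx, 6: ebx=30+6=36
after add ebx, 5: ebx=36+5=41
after add esi, 4: esi=12+4=16
after sub ecx, 2: ecx=4-2=2
cmp ecx, 0  (cmp 2,0)
jg L0: taken
after mov ebx, [esi]: ebx=M[16]=22
after add ebx, 6: ebx=22+6=28
after add ebx, 5: ebx=28+5=33
after add esi, 4: esi=16+4=20
after sub ecx, 2: ecx=2-2=0
cmp ecx, 0  (cmp 0,0)
jg L0: not taken
after imul ebx, 6: ebx=33*6=198
halt.
Total executed instructions: 40.

40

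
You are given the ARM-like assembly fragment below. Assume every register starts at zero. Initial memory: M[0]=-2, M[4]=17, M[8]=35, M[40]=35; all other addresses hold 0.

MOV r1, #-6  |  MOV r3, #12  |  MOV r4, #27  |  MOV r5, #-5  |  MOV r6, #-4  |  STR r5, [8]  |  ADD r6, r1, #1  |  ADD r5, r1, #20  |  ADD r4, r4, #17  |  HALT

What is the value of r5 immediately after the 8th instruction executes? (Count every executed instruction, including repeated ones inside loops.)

14

MOV r1, #-6 → r1=-6
MOV r3, #12 → r3=12
MOV r4, #27 → r4=27
MOV r5, #-5 → r5=-5
MOV r6, #-4 → r6=-4
STR r5, [8] → M[8]=-5
ADD r6, r1, #1 → r6=(-6)+1=-5
ADD r5, r1, #20 → r5=(-6)+20=14
After step 8: r5 = 14.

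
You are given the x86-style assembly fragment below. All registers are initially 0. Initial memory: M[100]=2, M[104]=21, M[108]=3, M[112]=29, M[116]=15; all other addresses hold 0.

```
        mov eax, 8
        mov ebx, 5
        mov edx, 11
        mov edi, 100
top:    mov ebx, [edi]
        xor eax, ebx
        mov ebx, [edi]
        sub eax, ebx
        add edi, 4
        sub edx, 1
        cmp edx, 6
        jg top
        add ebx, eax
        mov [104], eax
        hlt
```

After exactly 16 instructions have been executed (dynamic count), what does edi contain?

mov eax, 8 → eax=8
mov ebx, 5 → ebx=5
mov edx, 11 → edx=11
mov edi, 100 → edi=100
mov ebx, [edi] → ebx=M[100]=2
xor eax, ebx → eax=8^2=10
mov ebx, [edi] → ebx=M[100]=2
sub eax, ebx → eax=10-2=8
add edi, 4 → edi=100+4=104
sub edx, 1 → edx=11-1=10
cmp edx, 6  (cmp 10,6)
jg top: taken
mov ebx, [edi] → ebx=M[104]=21
xor eax, ebx → eax=8^21=29
mov ebx, [edi] → ebx=M[104]=21
sub eax, ebx → eax=29-21=8
After step 16: edi = 104.

104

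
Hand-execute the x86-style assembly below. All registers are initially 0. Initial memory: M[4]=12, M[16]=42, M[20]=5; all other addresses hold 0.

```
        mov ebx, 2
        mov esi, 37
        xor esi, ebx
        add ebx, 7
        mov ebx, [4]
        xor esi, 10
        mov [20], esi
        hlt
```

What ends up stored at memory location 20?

45

mov ebx, 2 → ebx=2
mov esi, 37 → esi=37
xor esi, ebx → esi=37^2=39
add ebx, 7 → ebx=2+7=9
mov ebx, [4] → ebx=M[4]=12
xor esi, 10 → esi=39^10=45
mov [20], esi → M[20]=45
halt.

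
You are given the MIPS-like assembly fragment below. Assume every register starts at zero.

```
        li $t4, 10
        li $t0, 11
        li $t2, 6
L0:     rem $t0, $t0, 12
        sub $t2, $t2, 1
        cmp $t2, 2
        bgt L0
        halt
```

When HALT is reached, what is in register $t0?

li $t4, 10 → $t4=10
li $t0, 11 → $t0=11
li $t2, 6 → $t2=6
rem $t0, $t0, 12 → $t0=11%12=11
sub $t2, $t2, 1 → $t2=6-1=5
cmp $t2, 2  (cmp 5,2)
bgt L0: taken
rem $t0, $t0, 12 → $t0=11%12=11
sub $t2, $t2, 1 → $t2=5-1=4
cmp $t2, 2  (cmp 4,2)
bgt L0: taken
rem $t0, $t0, 12 → $t0=11%12=11
sub $t2, $t2, 1 → $t2=4-1=3
cmp $t2, 2  (cmp 3,2)
bgt L0: taken
rem $t0, $t0, 12 → $t0=11%12=11
sub $t2, $t2, 1 → $t2=3-1=2
cmp $t2, 2  (cmp 2,2)
bgt L0: not taken
halt.

11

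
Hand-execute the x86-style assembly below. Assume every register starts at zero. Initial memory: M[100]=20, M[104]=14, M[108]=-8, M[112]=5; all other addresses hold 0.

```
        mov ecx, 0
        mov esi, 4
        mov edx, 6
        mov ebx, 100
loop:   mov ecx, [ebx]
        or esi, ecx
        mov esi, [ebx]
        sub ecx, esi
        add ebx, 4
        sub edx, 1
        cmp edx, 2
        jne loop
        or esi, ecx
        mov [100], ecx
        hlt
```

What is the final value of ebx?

ecx=0
esi=4
edx=6
ebx=100
ecx=M[100]=20
esi=4|20=20
esi=M[100]=20
ecx=20-20=0
ebx=100+4=104
edx=6-1=5
cmp edx, 2  (cmp 5,2)
jne loop: taken
ecx=M[104]=14
esi=20|14=30
esi=M[104]=14
ecx=14-14=0
ebx=104+4=108
edx=5-1=4
cmp edx, 2  (cmp 4,2)
jne loop: taken
ecx=M[108]=-8
esi=14|(-8)=-2
esi=M[108]=-8
ecx=(-8)-(-8)=0
ebx=108+4=112
edx=4-1=3
cmp edx, 2  (cmp 3,2)
jne loop: taken
ecx=M[112]=5
esi=(-8)|5=-3
esi=M[112]=5
ecx=5-5=0
ebx=112+4=116
edx=3-1=2
cmp edx, 2  (cmp 2,2)
jne loop: not taken
esi=5|0=5
mov [100], ecx → M[100]=0
halt.

116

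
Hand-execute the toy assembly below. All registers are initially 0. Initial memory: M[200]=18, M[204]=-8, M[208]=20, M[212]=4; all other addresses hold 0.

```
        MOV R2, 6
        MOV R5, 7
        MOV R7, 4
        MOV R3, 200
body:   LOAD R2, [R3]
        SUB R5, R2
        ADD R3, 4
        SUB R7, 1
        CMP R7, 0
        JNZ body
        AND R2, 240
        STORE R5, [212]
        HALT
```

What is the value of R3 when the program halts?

R2=6
R5=7
R7=4
R3=200
R2=M[200]=18
R5=7-18=-11
R3=200+4=204
R7=4-1=3
CMP R7, 0  (cmp 3,0)
JNZ body: taken
R2=M[204]=-8
R5=(-11)-(-8)=-3
R3=204+4=208
R7=3-1=2
CMP R7, 0  (cmp 2,0)
JNZ body: taken
R2=M[208]=20
R5=(-3)-20=-23
R3=208+4=212
R7=2-1=1
CMP R7, 0  (cmp 1,0)
JNZ body: taken
R2=M[212]=4
R5=(-23)-4=-27
R3=212+4=216
R7=1-1=0
CMP R7, 0  (cmp 0,0)
JNZ body: not taken
R2=4&240=0
STORE R5, [212] → M[212]=-27
halt.

216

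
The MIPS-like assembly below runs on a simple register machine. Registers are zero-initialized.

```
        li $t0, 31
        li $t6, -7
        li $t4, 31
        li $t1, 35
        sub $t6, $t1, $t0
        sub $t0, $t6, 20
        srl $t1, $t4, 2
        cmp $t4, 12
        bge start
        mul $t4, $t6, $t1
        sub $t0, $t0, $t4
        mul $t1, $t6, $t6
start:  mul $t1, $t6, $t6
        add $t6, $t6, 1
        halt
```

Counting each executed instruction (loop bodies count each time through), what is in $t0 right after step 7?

after li $t0, 31: $t0=31
after li $t6, -7: $t6=-7
after li $t4, 31: $t4=31
after li $t1, 35: $t1=35
after sub $t6, $t1, $t0: $t6=35-31=4
after sub $t0, $t6, 20: $t0=4-20=-16
after srl $t1, $t4, 2: $t1=31>>2=7
After step 7: $t0 = -16.

-16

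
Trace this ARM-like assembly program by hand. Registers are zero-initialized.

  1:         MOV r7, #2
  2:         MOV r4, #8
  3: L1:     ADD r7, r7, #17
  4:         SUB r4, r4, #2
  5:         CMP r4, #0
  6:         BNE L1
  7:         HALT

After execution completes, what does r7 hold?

70

r7=2
r4=8
r7=2+17=19
r4=8-2=6
CMP r4, #0  (cmp 6,0)
BNE L1: taken
r7=19+17=36
r4=6-2=4
CMP r4, #0  (cmp 4,0)
BNE L1: taken
r7=36+17=53
r4=4-2=2
CMP r4, #0  (cmp 2,0)
BNE L1: taken
r7=53+17=70
r4=2-2=0
CMP r4, #0  (cmp 0,0)
BNE L1: not taken
halt.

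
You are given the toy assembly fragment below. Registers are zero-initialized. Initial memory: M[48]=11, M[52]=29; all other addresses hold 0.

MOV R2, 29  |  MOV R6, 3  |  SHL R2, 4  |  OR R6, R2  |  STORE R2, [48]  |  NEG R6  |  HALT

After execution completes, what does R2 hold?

464

R2=29
R6=3
R2=29<<4=464
R6=3|464=467
STORE R2, [48] → M[48]=464
R6=-(467)=-467
halt.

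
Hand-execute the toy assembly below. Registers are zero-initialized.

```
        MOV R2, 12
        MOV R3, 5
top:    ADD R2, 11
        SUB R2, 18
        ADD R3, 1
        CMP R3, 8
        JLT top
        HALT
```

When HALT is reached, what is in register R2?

R2=12
R3=5
R2=12+11=23
R2=23-18=5
R3=5+1=6
CMP R3, 8  (cmp 6,8)
JLT top: taken
R2=5+11=16
R2=16-18=-2
R3=6+1=7
CMP R3, 8  (cmp 7,8)
JLT top: taken
R2=(-2)+11=9
R2=9-18=-9
R3=7+1=8
CMP R3, 8  (cmp 8,8)
JLT top: not taken
halt.

-9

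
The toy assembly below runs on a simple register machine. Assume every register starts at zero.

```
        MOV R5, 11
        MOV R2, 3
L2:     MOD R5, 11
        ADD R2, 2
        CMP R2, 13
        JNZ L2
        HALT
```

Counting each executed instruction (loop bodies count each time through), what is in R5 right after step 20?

R5=11
R2=3
R5=11%11=0
R2=3+2=5
CMP R2, 13  (cmp 5,13)
JNZ L2: taken
R5=0%11=0
R2=5+2=7
CMP R2, 13  (cmp 7,13)
JNZ L2: taken
R5=0%11=0
R2=7+2=9
CMP R2, 13  (cmp 9,13)
JNZ L2: taken
R5=0%11=0
R2=9+2=11
CMP R2, 13  (cmp 11,13)
JNZ L2: taken
R5=0%11=0
R2=11+2=13
After step 20: R5 = 0.

0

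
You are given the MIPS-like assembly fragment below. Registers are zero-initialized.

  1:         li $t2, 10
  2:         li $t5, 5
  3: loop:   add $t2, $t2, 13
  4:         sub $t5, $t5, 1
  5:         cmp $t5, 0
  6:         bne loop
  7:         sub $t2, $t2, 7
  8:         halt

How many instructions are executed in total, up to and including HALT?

24

li $t2, 10 → $t2=10
li $t5, 5 → $t5=5
add $t2, $t2, 13 → $t2=10+13=23
sub $t5, $t5, 1 → $t5=5-1=4
cmp $t5, 0  (cmp 4,0)
bne loop: taken
add $t2, $t2, 13 → $t2=23+13=36
sub $t5, $t5, 1 → $t5=4-1=3
cmp $t5, 0  (cmp 3,0)
bne loop: taken
add $t2, $t2, 13 → $t2=36+13=49
sub $t5, $t5, 1 → $t5=3-1=2
cmp $t5, 0  (cmp 2,0)
bne loop: taken
add $t2, $t2, 13 → $t2=49+13=62
sub $t5, $t5, 1 → $t5=2-1=1
cmp $t5, 0  (cmp 1,0)
bne loop: taken
add $t2, $t2, 13 → $t2=62+13=75
sub $t5, $t5, 1 → $t5=1-1=0
cmp $t5, 0  (cmp 0,0)
bne loop: not taken
sub $t2, $t2, 7 → $t2=75-7=68
halt.
Total executed instructions: 24.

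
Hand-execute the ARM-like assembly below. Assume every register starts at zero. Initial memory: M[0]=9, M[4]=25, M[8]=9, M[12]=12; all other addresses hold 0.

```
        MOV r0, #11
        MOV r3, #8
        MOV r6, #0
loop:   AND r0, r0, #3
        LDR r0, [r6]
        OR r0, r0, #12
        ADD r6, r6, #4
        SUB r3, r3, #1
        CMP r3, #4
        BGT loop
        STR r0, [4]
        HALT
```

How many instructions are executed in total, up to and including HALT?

33

after MOV r0, #11: r0=11
after MOV r3, #8: r3=8
after MOV r6, #0: r6=0
after AND r0, r0, #3: r0=11&3=3
after LDR r0, [r6]: r0=M[0]=9
after OR r0, r0, #12: r0=9|12=13
after ADD r6, r6, #4: r6=0+4=4
after SUB r3, r3, #1: r3=8-1=7
CMP r3, #4  (cmp 7,4)
BGT loop: taken
after AND r0, r0, #3: r0=13&3=1
after LDR r0, [r6]: r0=M[4]=25
after OR r0, r0, #12: r0=25|12=29
after ADD r6, r6, #4: r6=4+4=8
after SUB r3, r3, #1: r3=7-1=6
CMP r3, #4  (cmp 6,4)
BGT loop: taken
after AND r0, r0, #3: r0=29&3=1
after LDR r0, [r6]: r0=M[8]=9
after OR r0, r0, #12: r0=9|12=13
after ADD r6, r6, #4: r6=8+4=12
after SUB r3, r3, #1: r3=6-1=5
CMP r3, #4  (cmp 5,4)
BGT loop: taken
after AND r0, r0, #3: r0=13&3=1
after LDR r0, [r6]: r0=M[12]=12
after OR r0, r0, #12: r0=12|12=12
after ADD r6, r6, #4: r6=12+4=16
after SUB r3, r3, #1: r3=5-1=4
CMP r3, #4  (cmp 4,4)
BGT loop: not taken
STR r0, [4] → M[4]=12
halt.
Total executed instructions: 33.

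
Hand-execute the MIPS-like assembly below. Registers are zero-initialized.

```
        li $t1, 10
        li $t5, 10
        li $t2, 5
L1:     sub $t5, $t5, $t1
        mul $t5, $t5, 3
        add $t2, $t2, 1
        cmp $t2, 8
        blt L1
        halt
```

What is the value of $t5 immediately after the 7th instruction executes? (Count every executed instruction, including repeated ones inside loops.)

li $t1, 10 → $t1=10
li $t5, 10 → $t5=10
li $t2, 5 → $t2=5
sub $t5, $t5, $t1 → $t5=10-10=0
mul $t5, $t5, 3 → $t5=0*3=0
add $t2, $t2, 1 → $t2=5+1=6
cmp $t2, 8  (cmp 6,8)
After step 7: $t5 = 0.

0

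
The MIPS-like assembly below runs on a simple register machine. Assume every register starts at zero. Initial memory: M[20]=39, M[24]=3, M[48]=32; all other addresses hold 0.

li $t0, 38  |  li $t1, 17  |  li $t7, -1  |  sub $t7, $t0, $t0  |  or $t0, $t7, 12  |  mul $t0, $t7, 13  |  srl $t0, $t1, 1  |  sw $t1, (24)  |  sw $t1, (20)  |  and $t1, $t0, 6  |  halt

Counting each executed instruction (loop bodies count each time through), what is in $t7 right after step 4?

li $t0, 38 → $t0=38
li $t1, 17 → $t1=17
li $t7, -1 → $t7=-1
sub $t7, $t0, $t0 → $t7=38-38=0
After step 4: $t7 = 0.

0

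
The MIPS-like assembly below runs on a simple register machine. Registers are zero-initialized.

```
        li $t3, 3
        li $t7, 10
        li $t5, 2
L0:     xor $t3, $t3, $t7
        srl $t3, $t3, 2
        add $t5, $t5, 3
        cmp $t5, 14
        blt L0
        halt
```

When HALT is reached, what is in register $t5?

$t3=3
$t7=10
$t5=2
$t3=3^10=9
$t3=9>>2=2
$t5=2+3=5
cmp $t5, 14  (cmp 5,14)
blt L0: taken
$t3=2^10=8
$t3=8>>2=2
$t5=5+3=8
cmp $t5, 14  (cmp 8,14)
blt L0: taken
$t3=2^10=8
$t3=8>>2=2
$t5=8+3=11
cmp $t5, 14  (cmp 11,14)
blt L0: taken
$t3=2^10=8
$t3=8>>2=2
$t5=11+3=14
cmp $t5, 14  (cmp 14,14)
blt L0: not taken
halt.

14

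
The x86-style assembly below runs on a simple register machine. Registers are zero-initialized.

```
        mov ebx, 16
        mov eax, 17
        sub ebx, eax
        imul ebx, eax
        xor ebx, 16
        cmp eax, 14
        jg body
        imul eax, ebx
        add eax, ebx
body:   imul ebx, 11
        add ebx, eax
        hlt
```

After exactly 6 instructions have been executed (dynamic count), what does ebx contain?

-1

mov ebx, 16 → ebx=16
mov eax, 17 → eax=17
sub ebx, eax → ebx=16-17=-1
imul ebx, eax → ebx=(-1)*17=-17
xor ebx, 16 → ebx=(-17)^16=-1
cmp eax, 14  (cmp 17,14)
After step 6: ebx = -1.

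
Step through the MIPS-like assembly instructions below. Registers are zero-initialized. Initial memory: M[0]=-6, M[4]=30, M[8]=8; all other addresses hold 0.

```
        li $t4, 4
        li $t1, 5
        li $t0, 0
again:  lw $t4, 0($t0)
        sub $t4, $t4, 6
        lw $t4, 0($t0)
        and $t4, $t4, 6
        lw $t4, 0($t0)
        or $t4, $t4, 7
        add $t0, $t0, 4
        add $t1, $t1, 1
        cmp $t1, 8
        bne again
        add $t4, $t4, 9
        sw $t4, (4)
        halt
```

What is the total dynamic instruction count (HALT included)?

after li $t4, 4: $t4=4
after li $t1, 5: $t1=5
after li $t0, 0: $t0=0
after lw $t4, 0($t0): $t4=M[0]=-6
after sub $t4, $t4, 6: $t4=(-6)-6=-12
after lw $t4, 0($t0): $t4=M[0]=-6
after and $t4, $t4, 6: $t4=(-6)&6=2
after lw $t4, 0($t0): $t4=M[0]=-6
after or $t4, $t4, 7: $t4=(-6)|7=-1
after add $t0, $t0, 4: $t0=0+4=4
after add $t1, $t1, 1: $t1=5+1=6
cmp $t1, 8  (cmp 6,8)
bne again: taken
after lw $t4, 0($t0): $t4=M[4]=30
after sub $t4, $t4, 6: $t4=30-6=24
after lw $t4, 0($t0): $t4=M[4]=30
after and $t4, $t4, 6: $t4=30&6=6
after lw $t4, 0($t0): $t4=M[4]=30
after or $t4, $t4, 7: $t4=30|7=31
after add $t0, $t0, 4: $t0=4+4=8
after add $t1, $t1, 1: $t1=6+1=7
cmp $t1, 8  (cmp 7,8)
bne again: taken
after lw $t4, 0($t0): $t4=M[8]=8
after sub $t4, $t4, 6: $t4=8-6=2
after lw $t4, 0($t0): $t4=M[8]=8
after and $t4, $t4, 6: $t4=8&6=0
after lw $t4, 0($t0): $t4=M[8]=8
after or $t4, $t4, 7: $t4=8|7=15
after add $t0, $t0, 4: $t0=8+4=12
after add $t1, $t1, 1: $t1=7+1=8
cmp $t1, 8  (cmp 8,8)
bne again: not taken
after add $t4, $t4, 9: $t4=15+9=24
sw $t4, (4) → M[4]=24
halt.
Total executed instructions: 36.

36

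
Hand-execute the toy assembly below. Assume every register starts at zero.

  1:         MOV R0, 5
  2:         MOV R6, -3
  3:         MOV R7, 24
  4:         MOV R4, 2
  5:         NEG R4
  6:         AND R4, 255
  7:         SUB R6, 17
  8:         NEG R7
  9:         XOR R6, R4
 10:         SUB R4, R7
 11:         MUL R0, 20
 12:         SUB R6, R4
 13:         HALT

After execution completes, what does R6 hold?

-516

MOV R0, 5 → R0=5
MOV R6, -3 → R6=-3
MOV R7, 24 → R7=24
MOV R4, 2 → R4=2
NEG R4 → R4=-(2)=-2
AND R4, 255 → R4=(-2)&255=254
SUB R6, 17 → R6=(-3)-17=-20
NEG R7 → R7=-(24)=-24
XOR R6, R4 → R6=(-20)^254=-238
SUB R4, R7 → R4=254-(-24)=278
MUL R0, 20 → R0=5*20=100
SUB R6, R4 → R6=(-238)-278=-516
halt.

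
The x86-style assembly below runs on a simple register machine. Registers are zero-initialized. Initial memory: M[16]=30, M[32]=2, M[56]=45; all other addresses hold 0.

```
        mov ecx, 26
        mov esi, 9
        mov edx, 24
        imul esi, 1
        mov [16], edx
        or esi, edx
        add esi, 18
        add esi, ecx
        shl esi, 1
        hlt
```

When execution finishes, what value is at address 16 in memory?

ecx=26
esi=9
edx=24
esi=9*1=9
mov [16], edx → M[16]=24
esi=9|24=25
esi=25+18=43
esi=43+26=69
esi=69<<1=138
halt.

24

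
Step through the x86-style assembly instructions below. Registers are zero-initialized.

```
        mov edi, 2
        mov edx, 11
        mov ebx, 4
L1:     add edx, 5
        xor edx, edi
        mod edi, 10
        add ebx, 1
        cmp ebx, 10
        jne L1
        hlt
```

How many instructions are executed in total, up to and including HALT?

mov edi, 2 → edi=2
mov edx, 11 → edx=11
mov ebx, 4 → ebx=4
add edx, 5 → edx=11+5=16
xor edx, edi → edx=16^2=18
mod edi, 10 → edi=2%10=2
add ebx, 1 → ebx=4+1=5
cmp ebx, 10  (cmp 5,10)
jne L1: taken
add edx, 5 → edx=18+5=23
xor edx, edi → edx=23^2=21
mod edi, 10 → edi=2%10=2
add ebx, 1 → ebx=5+1=6
cmp ebx, 10  (cmp 6,10)
jne L1: taken
add edx, 5 → edx=21+5=26
xor edx, edi → edx=26^2=24
mod edi, 10 → edi=2%10=2
add ebx, 1 → ebx=6+1=7
cmp ebx, 10  (cmp 7,10)
jne L1: taken
add edx, 5 → edx=24+5=29
xor edx, edi → edx=29^2=31
mod edi, 10 → edi=2%10=2
add ebx, 1 → ebx=7+1=8
cmp ebx, 10  (cmp 8,10)
jne L1: taken
add edx, 5 → edx=31+5=36
xor edx, edi → edx=36^2=38
mod edi, 10 → edi=2%10=2
add ebx, 1 → ebx=8+1=9
cmp ebx, 10  (cmp 9,10)
jne L1: taken
add edx, 5 → edx=38+5=43
xor edx, edi → edx=43^2=41
mod edi, 10 → edi=2%10=2
add ebx, 1 → ebx=9+1=10
cmp ebx, 10  (cmp 10,10)
jne L1: not taken
halt.
Total executed instructions: 40.

40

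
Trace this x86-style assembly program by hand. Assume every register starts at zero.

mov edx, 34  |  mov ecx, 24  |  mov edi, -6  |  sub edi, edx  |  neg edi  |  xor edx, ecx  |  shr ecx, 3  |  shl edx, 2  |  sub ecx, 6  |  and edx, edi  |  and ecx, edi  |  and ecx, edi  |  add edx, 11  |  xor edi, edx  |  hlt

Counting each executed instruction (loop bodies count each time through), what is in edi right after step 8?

40

mov edx, 34 → edx=34
mov ecx, 24 → ecx=24
mov edi, -6 → edi=-6
sub edi, edx → edi=(-6)-34=-40
neg edi → edi=-(-40)=40
xor edx, ecx → edx=34^24=58
shr ecx, 3 → ecx=24>>3=3
shl edx, 2 → edx=58<<2=232
After step 8: edi = 40.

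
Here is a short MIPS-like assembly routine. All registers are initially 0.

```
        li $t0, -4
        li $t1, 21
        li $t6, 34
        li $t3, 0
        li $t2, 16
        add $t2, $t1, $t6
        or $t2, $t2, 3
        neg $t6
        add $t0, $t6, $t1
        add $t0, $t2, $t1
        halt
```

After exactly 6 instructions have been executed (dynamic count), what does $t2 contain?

55

after li $t0, -4: $t0=-4
after li $t1, 21: $t1=21
after li $t6, 34: $t6=34
after li $t3, 0: $t3=0
after li $t2, 16: $t2=16
after add $t2, $t1, $t6: $t2=21+34=55
After step 6: $t2 = 55.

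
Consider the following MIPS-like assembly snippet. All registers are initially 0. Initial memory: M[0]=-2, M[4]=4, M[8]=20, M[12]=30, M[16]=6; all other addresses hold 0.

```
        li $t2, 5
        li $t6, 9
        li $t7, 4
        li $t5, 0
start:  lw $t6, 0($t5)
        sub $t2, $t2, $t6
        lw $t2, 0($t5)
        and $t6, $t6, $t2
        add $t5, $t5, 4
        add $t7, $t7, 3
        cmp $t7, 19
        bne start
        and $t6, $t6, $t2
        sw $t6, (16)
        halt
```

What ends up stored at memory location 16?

6

after li $t2, 5: $t2=5
after li $t6, 9: $t6=9
after li $t7, 4: $t7=4
after li $t5, 0: $t5=0
after lw $t6, 0($t5): $t6=M[0]=-2
after sub $t2, $t2, $t6: $t2=5-(-2)=7
after lw $t2, 0($t5): $t2=M[0]=-2
after and $t6, $t6, $t2: $t6=(-2)&(-2)=-2
after add $t5, $t5, 4: $t5=0+4=4
after add $t7, $t7, 3: $t7=4+3=7
cmp $t7, 19  (cmp 7,19)
bne start: taken
after lw $t6, 0($t5): $t6=M[4]=4
after sub $t2, $t2, $t6: $t2=(-2)-4=-6
after lw $t2, 0($t5): $t2=M[4]=4
after and $t6, $t6, $t2: $t6=4&4=4
after add $t5, $t5, 4: $t5=4+4=8
after add $t7, $t7, 3: $t7=7+3=10
cmp $t7, 19  (cmp 10,19)
bne start: taken
after lw $t6, 0($t5): $t6=M[8]=20
after sub $t2, $t2, $t6: $t2=4-20=-16
after lw $t2, 0($t5): $t2=M[8]=20
after and $t6, $t6, $t2: $t6=20&20=20
after add $t5, $t5, 4: $t5=8+4=12
after add $t7, $t7, 3: $t7=10+3=13
cmp $t7, 19  (cmp 13,19)
bne start: taken
after lw $t6, 0($t5): $t6=M[12]=30
after sub $t2, $t2, $t6: $t2=20-30=-10
after lw $t2, 0($t5): $t2=M[12]=30
after and $t6, $t6, $t2: $t6=30&30=30
after add $t5, $t5, 4: $t5=12+4=16
after add $t7, $t7, 3: $t7=13+3=16
cmp $t7, 19  (cmp 16,19)
bne start: taken
after lw $t6, 0($t5): $t6=M[16]=6
after sub $t2, $t2, $t6: $t2=30-6=24
after lw $t2, 0($t5): $t2=M[16]=6
after and $t6, $t6, $t2: $t6=6&6=6
after add $t5, $t5, 4: $t5=16+4=20
after add $t7, $t7, 3: $t7=16+3=19
cmp $t7, 19  (cmp 19,19)
bne start: not taken
after and $t6, $t6, $t2: $t6=6&6=6
sw $t6, (16) → M[16]=6
halt.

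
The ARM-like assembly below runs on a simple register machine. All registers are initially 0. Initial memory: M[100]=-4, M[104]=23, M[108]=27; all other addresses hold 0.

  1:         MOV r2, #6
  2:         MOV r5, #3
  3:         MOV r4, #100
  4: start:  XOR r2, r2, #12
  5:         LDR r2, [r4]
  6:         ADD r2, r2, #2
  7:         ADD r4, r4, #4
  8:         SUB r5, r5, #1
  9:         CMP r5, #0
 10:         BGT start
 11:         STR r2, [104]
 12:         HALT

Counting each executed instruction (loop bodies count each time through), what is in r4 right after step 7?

104

after MOV r2, #6: r2=6
after MOV r5, #3: r5=3
after MOV r4, #100: r4=100
after XOR r2, r2, #12: r2=6^12=10
after LDR r2, [r4]: r2=M[100]=-4
after ADD r2, r2, #2: r2=(-4)+2=-2
after ADD r4, r4, #4: r4=100+4=104
After step 7: r4 = 104.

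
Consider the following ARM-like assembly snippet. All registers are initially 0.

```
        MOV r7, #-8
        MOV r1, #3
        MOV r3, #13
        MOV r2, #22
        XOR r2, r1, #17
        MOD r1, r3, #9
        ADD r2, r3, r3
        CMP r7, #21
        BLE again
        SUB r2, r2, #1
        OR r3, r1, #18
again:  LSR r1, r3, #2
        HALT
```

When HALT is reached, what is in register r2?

r7=-8
r1=3
r3=13
r2=22
r2=3^17=18
r1=13%9=4
r2=13+13=26
CMP r7, #21  (cmp -8,21)
BLE again: taken
r1=13>>2=3
halt.

26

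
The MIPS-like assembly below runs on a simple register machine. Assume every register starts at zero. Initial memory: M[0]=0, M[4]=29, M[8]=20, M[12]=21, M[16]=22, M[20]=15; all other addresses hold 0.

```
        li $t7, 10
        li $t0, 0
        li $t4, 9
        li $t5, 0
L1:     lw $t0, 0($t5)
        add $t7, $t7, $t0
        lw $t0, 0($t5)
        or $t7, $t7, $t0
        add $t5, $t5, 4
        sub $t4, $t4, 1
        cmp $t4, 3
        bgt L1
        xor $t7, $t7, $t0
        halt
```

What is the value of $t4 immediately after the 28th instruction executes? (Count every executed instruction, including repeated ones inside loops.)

6

li $t7, 10 → $t7=10
li $t0, 0 → $t0=0
li $t4, 9 → $t4=9
li $t5, 0 → $t5=0
lw $t0, 0($t5) → $t0=M[0]=0
add $t7, $t7, $t0 → $t7=10+0=10
lw $t0, 0($t5) → $t0=M[0]=0
or $t7, $t7, $t0 → $t7=10|0=10
add $t5, $t5, 4 → $t5=0+4=4
sub $t4, $t4, 1 → $t4=9-1=8
cmp $t4, 3  (cmp 8,3)
bgt L1: taken
lw $t0, 0($t5) → $t0=M[4]=29
add $t7, $t7, $t0 → $t7=10+29=39
lw $t0, 0($t5) → $t0=M[4]=29
or $t7, $t7, $t0 → $t7=39|29=63
add $t5, $t5, 4 → $t5=4+4=8
sub $t4, $t4, 1 → $t4=8-1=7
cmp $t4, 3  (cmp 7,3)
bgt L1: taken
lw $t0, 0($t5) → $t0=M[8]=20
add $t7, $t7, $t0 → $t7=63+20=83
lw $t0, 0($t5) → $t0=M[8]=20
or $t7, $t7, $t0 → $t7=83|20=87
add $t5, $t5, 4 → $t5=8+4=12
sub $t4, $t4, 1 → $t4=7-1=6
cmp $t4, 3  (cmp 6,3)
bgt L1: taken
After step 28: $t4 = 6.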